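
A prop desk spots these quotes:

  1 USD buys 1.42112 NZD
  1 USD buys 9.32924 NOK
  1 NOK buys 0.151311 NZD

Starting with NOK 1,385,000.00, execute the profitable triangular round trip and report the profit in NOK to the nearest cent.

Profitable loop is NOK → USD → NZD → NOK:
NOK 1,385,000.00 ÷ 9.32924 = USD 148,457.97
USD 148,457.97 × 1.42112 = NZD 210,976.59
NZD 210,976.59 ÷ 0.151311 = NOK 1,394,324.18
Profit = NOK 1,394,324.18 − NOK 1,385,000.00

Profit: NOK 9,324.18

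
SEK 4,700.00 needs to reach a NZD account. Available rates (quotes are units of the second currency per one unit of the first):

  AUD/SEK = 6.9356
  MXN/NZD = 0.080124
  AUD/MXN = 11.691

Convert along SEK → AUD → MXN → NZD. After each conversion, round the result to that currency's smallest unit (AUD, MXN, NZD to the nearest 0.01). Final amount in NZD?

SEK 4,700.00 ÷ 6.9356 = AUD 677.66
AUD 677.66 × 11.691 = MXN 7,922.52
MXN 7,922.52 × 0.080124 = NZD 634.78

NZD 634.78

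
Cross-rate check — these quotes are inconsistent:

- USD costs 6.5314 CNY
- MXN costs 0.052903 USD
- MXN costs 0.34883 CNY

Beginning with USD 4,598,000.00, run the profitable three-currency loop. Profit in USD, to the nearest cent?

Profitable loop is USD → MXN → CNY → USD:
USD 4,598,000.00 ÷ 0.052903 = MXN 86,913,785.61
MXN 86,913,785.61 × 0.34883 = CNY 30,318,135.83
CNY 30,318,135.83 ÷ 6.5314 = USD 4,641,904.62
Profit = USD 4,641,904.62 − USD 4,598,000.00

Profit: USD 43,904.62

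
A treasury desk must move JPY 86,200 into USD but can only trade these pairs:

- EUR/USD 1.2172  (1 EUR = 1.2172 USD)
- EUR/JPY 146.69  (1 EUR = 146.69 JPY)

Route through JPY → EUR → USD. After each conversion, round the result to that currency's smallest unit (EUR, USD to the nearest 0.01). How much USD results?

JPY 86,200 ÷ 146.69 = EUR 587.63
EUR 587.63 × 1.2172 = USD 715.26

USD 715.26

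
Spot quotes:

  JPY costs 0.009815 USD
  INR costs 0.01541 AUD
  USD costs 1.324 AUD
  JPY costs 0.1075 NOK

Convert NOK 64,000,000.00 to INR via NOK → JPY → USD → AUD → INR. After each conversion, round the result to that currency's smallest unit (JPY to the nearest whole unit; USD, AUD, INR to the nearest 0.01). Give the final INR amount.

NOK 64,000,000.00 ÷ 0.1075 = JPY 595,348,837
JPY 595,348,837 × 0.009815 = USD 5,843,348.84
USD 5,843,348.84 × 1.324 = AUD 7,736,593.86
AUD 7,736,593.86 ÷ 0.01541 = INR 502,050,218.04

INR 502,050,218.04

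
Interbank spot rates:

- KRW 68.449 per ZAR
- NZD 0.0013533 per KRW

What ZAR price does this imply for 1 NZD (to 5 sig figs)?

1 NZD ÷ 0.0013533 = 738.934 KRW
738.934 KRW ÷ 68.449 = 10.7954 ZAR

NZD/ZAR = 10.795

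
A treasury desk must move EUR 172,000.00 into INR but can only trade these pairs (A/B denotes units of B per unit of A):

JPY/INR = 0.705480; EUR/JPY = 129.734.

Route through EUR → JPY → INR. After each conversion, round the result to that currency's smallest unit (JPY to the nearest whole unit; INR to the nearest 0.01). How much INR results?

INR 15,742,255.68

EUR 172,000.00 × 129.734 = JPY 22,314,248
JPY 22,314,248 × 0.705480 = INR 15,742,255.68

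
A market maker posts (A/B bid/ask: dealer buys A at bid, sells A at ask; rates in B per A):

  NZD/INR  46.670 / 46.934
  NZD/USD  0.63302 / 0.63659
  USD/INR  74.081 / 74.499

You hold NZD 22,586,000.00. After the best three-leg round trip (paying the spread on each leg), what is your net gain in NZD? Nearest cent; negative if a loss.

Best loop NZD → USD → INR → NZD:
NZD 22,586,000.00 × 0.63302 (sell NZD at bid) = USD 14,297,389.72
USD 14,297,389.72 × 74.081 (sell USD at bid) = INR 1,059,164,927.85
INR 1,059,164,927.85 ÷ 46.934 (buy NZD at ask) = NZD 22,567,113.99

Net result: NZD -18,886.01 (no profitable arbitrage after spreads)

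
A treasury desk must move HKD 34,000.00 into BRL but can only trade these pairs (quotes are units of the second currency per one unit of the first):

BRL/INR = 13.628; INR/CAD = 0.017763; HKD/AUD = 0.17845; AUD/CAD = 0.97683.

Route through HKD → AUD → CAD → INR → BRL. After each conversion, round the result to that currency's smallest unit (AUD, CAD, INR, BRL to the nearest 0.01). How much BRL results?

HKD 34,000.00 × 0.17845 = AUD 6,067.30
AUD 6,067.30 × 0.97683 = CAD 5,926.72
CAD 5,926.72 ÷ 0.017763 = INR 333,655.35
INR 333,655.35 ÷ 13.628 = BRL 24,483.08

BRL 24,483.08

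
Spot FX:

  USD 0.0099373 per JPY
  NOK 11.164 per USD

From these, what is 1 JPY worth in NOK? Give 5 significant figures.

1 JPY × 0.0099373 = 0.0099373 USD
0.0099373 USD × 11.164 = 0.11094 NOK

JPY/NOK = 0.11094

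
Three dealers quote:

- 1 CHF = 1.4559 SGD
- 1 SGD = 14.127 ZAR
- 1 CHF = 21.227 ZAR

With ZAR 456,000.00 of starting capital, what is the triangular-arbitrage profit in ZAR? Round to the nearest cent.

Profitable loop is ZAR → SGD → CHF → ZAR:
ZAR 456,000.00 ÷ 14.127 = SGD 32,278.62
SGD 32,278.62 ÷ 1.4559 = CHF 22,170.90
CHF 22,170.90 × 21.227 = ZAR 470,621.73
Profit = ZAR 470,621.73 − ZAR 456,000.00

Profit: ZAR 14,621.73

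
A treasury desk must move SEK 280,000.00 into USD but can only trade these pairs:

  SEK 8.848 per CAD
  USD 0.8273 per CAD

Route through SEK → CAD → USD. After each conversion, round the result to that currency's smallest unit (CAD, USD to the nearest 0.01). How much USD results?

SEK 280,000.00 ÷ 8.848 = CAD 31,645.57
CAD 31,645.57 × 0.8273 = USD 26,180.38

USD 26,180.38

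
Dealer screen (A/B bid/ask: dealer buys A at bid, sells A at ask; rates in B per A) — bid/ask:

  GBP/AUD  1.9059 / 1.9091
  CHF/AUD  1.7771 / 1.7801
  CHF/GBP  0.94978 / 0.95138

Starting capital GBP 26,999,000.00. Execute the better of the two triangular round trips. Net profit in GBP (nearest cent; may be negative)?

Best loop GBP → AUD → CHF → GBP:
GBP 26,999,000.00 × 1.9059 (sell GBP at bid) = AUD 51,457,394.10
AUD 51,457,394.10 ÷ 1.7801 (buy CHF at ask) = CHF 28,907,024.38
CHF 28,907,024.38 × 0.94978 (sell CHF at bid) = GBP 27,455,313.62

Net profit: GBP 456,313.62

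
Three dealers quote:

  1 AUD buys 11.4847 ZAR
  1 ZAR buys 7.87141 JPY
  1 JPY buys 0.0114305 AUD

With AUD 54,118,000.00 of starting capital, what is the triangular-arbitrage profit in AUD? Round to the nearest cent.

Profitable loop is AUD → ZAR → JPY → AUD:
AUD 54,118,000.00 × 11.4847 = ZAR 621,528,994.60
ZAR 621,528,994.60 × 7.87141 = JPY 4,892,309,543
JPY 4,892,309,543 × 0.0114305 = AUD 55,921,544.24
Profit = AUD 55,921,544.24 − AUD 54,118,000.00

Profit: AUD 1,803,544.24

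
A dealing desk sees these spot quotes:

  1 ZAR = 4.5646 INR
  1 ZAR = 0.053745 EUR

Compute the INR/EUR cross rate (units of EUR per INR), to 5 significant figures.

INR/EUR = 0.011774

1 INR ÷ 4.5646 = 0.219077 ZAR
0.219077 ZAR × 0.053745 = 0.0117743 EUR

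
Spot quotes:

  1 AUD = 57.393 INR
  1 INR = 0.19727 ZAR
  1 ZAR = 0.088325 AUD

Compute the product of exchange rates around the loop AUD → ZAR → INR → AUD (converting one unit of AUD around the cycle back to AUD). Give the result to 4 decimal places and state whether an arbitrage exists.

Around AUD → ZAR → INR → AUD: 1 ÷ 0.088325 ÷ 0.19727 ÷ 57.393 = 0.999992
Product ≈ 1 (deviation 0.001%, within rounding noise).

1.0000 (no arbitrage)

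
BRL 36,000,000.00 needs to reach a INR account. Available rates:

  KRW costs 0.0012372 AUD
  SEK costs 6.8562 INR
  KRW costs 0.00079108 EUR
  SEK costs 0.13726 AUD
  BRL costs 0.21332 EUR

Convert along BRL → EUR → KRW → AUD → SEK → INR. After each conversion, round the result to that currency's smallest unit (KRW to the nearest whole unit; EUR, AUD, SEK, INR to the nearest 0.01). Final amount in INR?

BRL 36,000,000.00 × 0.21332 = EUR 7,679,520.00
EUR 7,679,520.00 ÷ 0.00079108 = KRW 9,707,640,188
KRW 9,707,640,188 × 0.0012372 = AUD 12,010,292.44
AUD 12,010,292.44 ÷ 0.13726 = SEK 87,500,309.19
SEK 87,500,309.19 × 6.8562 = INR 599,919,619.87

INR 599,919,619.87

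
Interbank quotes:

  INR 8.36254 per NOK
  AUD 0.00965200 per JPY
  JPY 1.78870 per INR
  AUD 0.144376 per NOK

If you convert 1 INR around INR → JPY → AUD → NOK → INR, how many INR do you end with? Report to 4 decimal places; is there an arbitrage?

Around INR → JPY → AUD → NOK → INR: 1 × 1.78870 × 0.00965200 ÷ 0.144376 × 8.36254 = 0.999995
Product ≈ 1 (deviation 0.000%, within rounding noise).

1.0000 (no arbitrage)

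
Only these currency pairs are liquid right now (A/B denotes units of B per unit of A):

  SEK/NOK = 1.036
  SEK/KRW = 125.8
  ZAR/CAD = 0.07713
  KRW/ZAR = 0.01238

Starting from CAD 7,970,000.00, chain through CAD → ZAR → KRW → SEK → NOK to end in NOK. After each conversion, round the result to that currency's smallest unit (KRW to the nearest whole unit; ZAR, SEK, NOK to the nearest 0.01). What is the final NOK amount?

CAD 7,970,000.00 ÷ 0.07713 = ZAR 103,332,036.82
ZAR 103,332,036.82 ÷ 0.01238 = KRW 8,346,691,181
KRW 8,346,691,181 ÷ 125.8 = SEK 66,348,896.51
SEK 66,348,896.51 × 1.036 = NOK 68,737,456.78

NOK 68,737,456.78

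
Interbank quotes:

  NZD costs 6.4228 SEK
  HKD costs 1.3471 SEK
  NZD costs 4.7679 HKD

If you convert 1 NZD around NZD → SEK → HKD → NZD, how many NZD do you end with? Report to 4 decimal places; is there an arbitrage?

1.0000 (no arbitrage)

Around NZD → SEK → HKD → NZD: 1 × 6.4228 ÷ 1.3471 ÷ 4.7679 = 0.999994
Product ≈ 1 (deviation 0.001%, within rounding noise).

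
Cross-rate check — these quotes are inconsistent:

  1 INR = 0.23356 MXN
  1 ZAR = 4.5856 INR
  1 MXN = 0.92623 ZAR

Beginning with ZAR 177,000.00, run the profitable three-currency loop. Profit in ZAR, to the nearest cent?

Profitable loop is ZAR → MXN → INR → ZAR:
ZAR 177,000.00 ÷ 0.92623 = MXN 191,097.24
MXN 191,097.24 ÷ 0.23356 = INR 818,193.37
INR 818,193.37 ÷ 4.5856 = ZAR 178,426.68
Profit = ZAR 178,426.68 − ZAR 177,000.00

Profit: ZAR 1,426.68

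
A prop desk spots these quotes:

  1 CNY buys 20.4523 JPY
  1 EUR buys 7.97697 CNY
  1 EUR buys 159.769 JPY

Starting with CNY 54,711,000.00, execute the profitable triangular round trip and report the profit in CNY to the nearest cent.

Profitable loop is CNY → JPY → EUR → CNY:
CNY 54,711,000.00 × 20.4523 = JPY 1,118,965,785
JPY 1,118,965,785 ÷ 159.769 = EUR 7,003,647.67
EUR 7,003,647.67 × 7.97697 = CNY 55,867,887.39
Profit = CNY 55,867,887.39 − CNY 54,711,000.00

Profit: CNY 1,156,887.39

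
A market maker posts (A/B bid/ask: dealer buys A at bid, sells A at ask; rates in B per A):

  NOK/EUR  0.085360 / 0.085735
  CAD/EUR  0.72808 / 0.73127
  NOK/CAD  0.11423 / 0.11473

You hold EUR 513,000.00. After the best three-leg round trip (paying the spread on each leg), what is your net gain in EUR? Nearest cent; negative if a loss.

Net profit: EUR 8,935.72

Best loop EUR → CAD → NOK → EUR:
EUR 513,000.00 ÷ 0.73127 (buy CAD at ask) = CAD 701,519.27
CAD 701,519.27 ÷ 0.11473 (buy NOK at ask) = NOK 6,114,523.44
NOK 6,114,523.44 × 0.085360 (sell NOK at bid) = EUR 521,935.72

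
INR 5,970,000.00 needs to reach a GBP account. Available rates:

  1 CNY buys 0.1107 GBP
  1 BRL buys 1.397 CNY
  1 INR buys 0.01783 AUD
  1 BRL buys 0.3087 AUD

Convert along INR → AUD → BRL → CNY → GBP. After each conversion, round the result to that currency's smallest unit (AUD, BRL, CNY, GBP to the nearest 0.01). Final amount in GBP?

GBP 53,325.27

INR 5,970,000.00 × 0.01783 = AUD 106,445.10
AUD 106,445.10 ÷ 0.3087 = BRL 344,817.30
BRL 344,817.30 × 1.397 = CNY 481,709.77
CNY 481,709.77 × 0.1107 = GBP 53,325.27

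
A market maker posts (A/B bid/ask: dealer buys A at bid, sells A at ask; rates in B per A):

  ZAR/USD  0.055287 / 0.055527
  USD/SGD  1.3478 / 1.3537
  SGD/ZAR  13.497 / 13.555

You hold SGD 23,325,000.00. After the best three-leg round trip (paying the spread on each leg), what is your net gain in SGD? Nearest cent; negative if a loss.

Net profit: SGD 133,885.59

Best loop SGD → ZAR → USD → SGD:
SGD 23,325,000.00 × 13.497 (sell SGD at bid) = ZAR 314,817,525.00
ZAR 314,817,525.00 × 0.055287 (sell ZAR at bid) = USD 17,405,316.50
USD 17,405,316.50 × 1.3478 (sell USD at bid) = SGD 23,458,885.59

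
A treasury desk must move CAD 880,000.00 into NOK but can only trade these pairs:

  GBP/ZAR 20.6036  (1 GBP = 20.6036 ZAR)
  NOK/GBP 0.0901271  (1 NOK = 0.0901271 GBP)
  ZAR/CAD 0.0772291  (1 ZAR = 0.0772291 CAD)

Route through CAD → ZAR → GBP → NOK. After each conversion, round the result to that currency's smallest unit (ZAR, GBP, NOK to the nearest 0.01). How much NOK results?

CAD 880,000.00 ÷ 0.0772291 = ZAR 11,394,668.59
ZAR 11,394,668.59 ÷ 20.6036 = GBP 553,042.60
GBP 553,042.60 ÷ 0.0901271 = NOK 6,136,252.03

NOK 6,136,252.03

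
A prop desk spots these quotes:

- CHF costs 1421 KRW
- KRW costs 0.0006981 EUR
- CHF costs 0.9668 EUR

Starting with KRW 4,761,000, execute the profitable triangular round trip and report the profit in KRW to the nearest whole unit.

Profitable loop is KRW → EUR → CHF → KRW:
KRW 4,761,000 × 0.0006981 = EUR 3,323.65
EUR 3,323.65 ÷ 0.9668 = CHF 3,437.79
CHF 3,437.79 × 1421 = KRW 4,885,098
Profit = KRW 4,885,098 − KRW 4,761,000

Profit: KRW 124,098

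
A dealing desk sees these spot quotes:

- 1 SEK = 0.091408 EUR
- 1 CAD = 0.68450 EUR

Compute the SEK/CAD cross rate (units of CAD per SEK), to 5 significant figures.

1 SEK × 0.091408 = 0.091408 EUR
0.091408 EUR ÷ 0.68450 = 0.13354 CAD

SEK/CAD = 0.13354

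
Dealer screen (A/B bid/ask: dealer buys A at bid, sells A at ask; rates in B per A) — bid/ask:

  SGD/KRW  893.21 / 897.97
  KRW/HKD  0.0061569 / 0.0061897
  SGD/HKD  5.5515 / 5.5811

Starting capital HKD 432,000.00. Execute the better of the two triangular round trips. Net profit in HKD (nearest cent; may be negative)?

Net result: HKD -518.02 (no profitable arbitrage after spreads)

Best loop HKD → KRW → SGD → HKD:
HKD 432,000.00 ÷ 0.0061897 (buy KRW at ask) = KRW 69,793,366
KRW 69,793,366 ÷ 897.97 (buy SGD at ask) = SGD 77,723.49
SGD 77,723.49 × 5.5515 (sell SGD at bid) = HKD 431,481.98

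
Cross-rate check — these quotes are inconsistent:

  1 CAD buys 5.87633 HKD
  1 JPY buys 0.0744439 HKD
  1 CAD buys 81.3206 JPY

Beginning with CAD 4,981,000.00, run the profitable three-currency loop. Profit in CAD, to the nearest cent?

Profitable loop is CAD → JPY → HKD → CAD:
CAD 4,981,000.00 × 81.3206 = JPY 405,057,909
JPY 405,057,909 × 0.0744439 = HKD 30,154,090.44
HKD 30,154,090.44 ÷ 5.87633 = CAD 5,131,449.47
Profit = CAD 5,131,449.47 − CAD 4,981,000.00

Profit: CAD 150,449.47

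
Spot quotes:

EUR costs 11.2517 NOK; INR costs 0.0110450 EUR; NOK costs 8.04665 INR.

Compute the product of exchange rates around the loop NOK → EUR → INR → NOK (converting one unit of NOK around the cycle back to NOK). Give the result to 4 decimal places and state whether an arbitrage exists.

1.0000 (no arbitrage)

Around NOK → EUR → INR → NOK: 1 ÷ 11.2517 ÷ 0.0110450 ÷ 8.04665 = 1.000002
Product ≈ 1 (deviation 0.000%, within rounding noise).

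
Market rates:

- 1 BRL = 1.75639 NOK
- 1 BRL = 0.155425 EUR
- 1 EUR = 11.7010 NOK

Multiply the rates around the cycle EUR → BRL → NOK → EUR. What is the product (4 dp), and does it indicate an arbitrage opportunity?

0.9658 (arbitrage exists)

Around EUR → BRL → NOK → EUR: 1 ÷ 0.155425 × 1.75639 ÷ 11.7010 = 0.965778
Product < 1; profitable direction is EUR → NOK → BRL → EUR.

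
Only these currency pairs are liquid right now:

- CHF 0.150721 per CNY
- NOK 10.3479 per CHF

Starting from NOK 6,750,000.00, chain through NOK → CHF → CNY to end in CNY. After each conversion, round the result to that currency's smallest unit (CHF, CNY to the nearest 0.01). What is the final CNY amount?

NOK 6,750,000.00 ÷ 10.3479 = CHF 652,306.27
CHF 652,306.27 ÷ 0.150721 = CNY 4,327,905.67

CNY 4,327,905.67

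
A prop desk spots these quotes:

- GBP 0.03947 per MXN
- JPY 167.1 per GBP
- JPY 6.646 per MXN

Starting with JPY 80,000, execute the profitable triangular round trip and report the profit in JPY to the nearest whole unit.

Profitable loop is JPY → GBP → MXN → JPY:
JPY 80,000 ÷ 167.1 = GBP 478.76
GBP 478.76 ÷ 0.03947 = MXN 12,129.60
MXN 12,129.60 × 6.646 = JPY 80,613
Profit = JPY 80,613 − JPY 80,000

Profit: JPY 613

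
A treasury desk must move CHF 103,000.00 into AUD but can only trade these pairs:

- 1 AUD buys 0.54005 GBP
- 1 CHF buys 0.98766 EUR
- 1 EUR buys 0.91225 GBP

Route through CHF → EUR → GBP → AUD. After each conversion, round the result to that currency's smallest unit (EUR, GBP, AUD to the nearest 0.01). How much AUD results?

CHF 103,000.00 × 0.98766 = EUR 101,728.98
EUR 101,728.98 × 0.91225 = GBP 92,802.26
GBP 92,802.26 ÷ 0.54005 = AUD 171,840.13

AUD 171,840.13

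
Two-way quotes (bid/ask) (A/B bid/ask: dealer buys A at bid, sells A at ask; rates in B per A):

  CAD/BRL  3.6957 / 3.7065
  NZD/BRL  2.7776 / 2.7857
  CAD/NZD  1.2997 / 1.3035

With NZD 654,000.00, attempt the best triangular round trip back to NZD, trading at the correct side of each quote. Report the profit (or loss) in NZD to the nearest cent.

Best loop NZD → CAD → BRL → NZD:
NZD 654,000.00 ÷ 1.3035 (buy CAD at ask) = CAD 501,726.12
CAD 501,726.12 × 3.6957 (sell CAD at bid) = BRL 1,854,229.23
BRL 1,854,229.23 ÷ 2.7857 (buy NZD at ask) = NZD 665,624.16

Net profit: NZD 11,624.16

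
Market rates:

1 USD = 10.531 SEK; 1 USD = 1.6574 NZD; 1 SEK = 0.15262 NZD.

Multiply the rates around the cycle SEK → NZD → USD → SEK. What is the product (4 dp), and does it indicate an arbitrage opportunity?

Around SEK → NZD → USD → SEK: 1 × 0.15262 ÷ 1.6574 × 10.531 = 0.969736
Product < 1; profitable direction is SEK → USD → NZD → SEK.

0.9697 (arbitrage exists)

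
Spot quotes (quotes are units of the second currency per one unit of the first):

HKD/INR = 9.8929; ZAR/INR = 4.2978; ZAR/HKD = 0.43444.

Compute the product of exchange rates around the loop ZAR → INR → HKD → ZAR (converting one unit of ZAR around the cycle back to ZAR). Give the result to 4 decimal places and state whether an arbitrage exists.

1.0000 (no arbitrage)

Around ZAR → INR → HKD → ZAR: 1 × 4.2978 ÷ 9.8929 ÷ 0.43444 = 0.999983
Product ≈ 1 (deviation 0.002%, within rounding noise).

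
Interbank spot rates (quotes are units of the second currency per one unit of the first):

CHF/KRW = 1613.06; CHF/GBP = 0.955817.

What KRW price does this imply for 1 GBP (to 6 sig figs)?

1 GBP ÷ 0.955817 = 1.04623 CHF
1.04623 CHF × 1613.06 = 1687.62 KRW

GBP/KRW = 1687.62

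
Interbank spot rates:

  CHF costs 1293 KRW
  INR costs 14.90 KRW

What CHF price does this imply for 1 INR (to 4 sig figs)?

INR/CHF = 0.01152

1 INR × 14.90 = 14.9 KRW
14.9 KRW ÷ 1293 = 0.0115236 CHF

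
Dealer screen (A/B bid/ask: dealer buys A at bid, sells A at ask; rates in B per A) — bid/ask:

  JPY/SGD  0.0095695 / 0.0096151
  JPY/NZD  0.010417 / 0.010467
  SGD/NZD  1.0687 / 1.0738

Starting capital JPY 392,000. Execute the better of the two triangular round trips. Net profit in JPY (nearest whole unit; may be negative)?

Best loop JPY → NZD → SGD → JPY:
JPY 392,000 × 0.010417 (sell JPY at bid) = NZD 4,083.46
NZD 4,083.46 ÷ 1.0738 (buy SGD at ask) = SGD 3,802.82
SGD 3,802.82 ÷ 0.0096151 (buy JPY at ask) = JPY 395,505

Net profit: JPY 3,505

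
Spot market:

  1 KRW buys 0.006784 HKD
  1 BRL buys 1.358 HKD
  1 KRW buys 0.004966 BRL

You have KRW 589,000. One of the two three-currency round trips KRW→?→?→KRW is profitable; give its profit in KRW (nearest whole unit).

Profitable loop is KRW → HKD → BRL → KRW:
KRW 589,000 × 0.006784 = HKD 3,995.78
HKD 3,995.78 ÷ 1.358 = BRL 2,942.40
BRL 2,942.40 ÷ 0.004966 = KRW 592,509
Profit = KRW 592,509 − KRW 589,000

Profit: KRW 3,509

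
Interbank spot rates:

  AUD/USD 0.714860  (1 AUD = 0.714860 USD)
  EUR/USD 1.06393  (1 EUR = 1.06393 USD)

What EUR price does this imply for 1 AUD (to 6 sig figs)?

1 AUD × 0.714860 = 0.71486 USD
0.71486 USD ÷ 1.06393 = 0.671905 EUR

AUD/EUR = 0.671905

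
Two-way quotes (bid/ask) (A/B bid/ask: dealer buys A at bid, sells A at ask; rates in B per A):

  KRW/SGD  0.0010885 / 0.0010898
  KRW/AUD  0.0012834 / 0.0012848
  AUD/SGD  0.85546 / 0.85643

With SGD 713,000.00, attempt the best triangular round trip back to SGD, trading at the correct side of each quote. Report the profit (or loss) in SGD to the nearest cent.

Best loop SGD → KRW → AUD → SGD:
SGD 713,000.00 ÷ 0.0010898 (buy KRW at ask) = KRW 654,248,486
KRW 654,248,486 × 0.0012834 (sell KRW at bid) = AUD 839,662.51
AUD 839,662.51 × 0.85546 (sell AUD at bid) = SGD 718,297.69

Net profit: SGD 5,297.69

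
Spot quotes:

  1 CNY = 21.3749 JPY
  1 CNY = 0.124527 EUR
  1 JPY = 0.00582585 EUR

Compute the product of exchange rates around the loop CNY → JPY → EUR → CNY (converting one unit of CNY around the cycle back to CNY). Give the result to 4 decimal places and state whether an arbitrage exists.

Around CNY → JPY → EUR → CNY: 1 × 21.3749 × 0.00582585 ÷ 0.124527 = 1.000000
Product ≈ 1 (deviation 0.000%, within rounding noise).

1.0000 (no arbitrage)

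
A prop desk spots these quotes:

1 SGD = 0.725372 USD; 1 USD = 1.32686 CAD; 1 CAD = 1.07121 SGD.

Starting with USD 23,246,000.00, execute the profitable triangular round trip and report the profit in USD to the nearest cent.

Profit: USD 720,727.67

Profitable loop is USD → CAD → SGD → USD:
USD 23,246,000.00 × 1.32686 = CAD 30,844,187.56
CAD 30,844,187.56 × 1.07121 = SGD 33,040,602.16
SGD 33,040,602.16 × 0.725372 = USD 23,966,727.67
Profit = USD 23,966,727.67 − USD 23,246,000.00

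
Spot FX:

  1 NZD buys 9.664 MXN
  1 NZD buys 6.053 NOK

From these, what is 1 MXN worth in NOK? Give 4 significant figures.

1 MXN ÷ 9.664 = 0.103477 NZD
0.103477 NZD × 6.053 = 0.626345 NOK

MXN/NOK = 0.6263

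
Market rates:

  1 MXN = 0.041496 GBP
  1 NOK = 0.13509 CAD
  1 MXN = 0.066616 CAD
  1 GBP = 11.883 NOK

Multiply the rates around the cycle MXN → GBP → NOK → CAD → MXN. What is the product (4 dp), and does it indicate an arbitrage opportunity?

0.9999 (no arbitrage)

Around MXN → GBP → NOK → CAD → MXN: 1 × 0.041496 × 11.883 × 0.13509 ÷ 0.066616 = 0.999947
Product ≈ 1 (deviation 0.005%, within rounding noise).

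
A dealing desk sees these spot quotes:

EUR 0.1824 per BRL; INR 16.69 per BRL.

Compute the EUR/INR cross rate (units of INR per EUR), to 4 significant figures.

1 EUR ÷ 0.1824 = 5.48246 BRL
5.48246 BRL × 16.69 = 91.5022 INR

EUR/INR = 91.50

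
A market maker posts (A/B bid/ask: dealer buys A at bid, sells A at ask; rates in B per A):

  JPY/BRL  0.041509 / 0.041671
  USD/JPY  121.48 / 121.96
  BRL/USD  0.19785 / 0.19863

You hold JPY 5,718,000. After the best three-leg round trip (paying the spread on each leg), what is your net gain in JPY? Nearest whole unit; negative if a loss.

Net result: JPY -13,373 (no profitable arbitrage after spreads)

Best loop JPY → BRL → USD → JPY:
JPY 5,718,000 × 0.041509 (sell JPY at bid) = BRL 237,348.46
BRL 237,348.46 × 0.19785 (sell BRL at bid) = USD 46,959.39
USD 46,959.39 × 121.48 (sell USD at bid) = JPY 5,704,627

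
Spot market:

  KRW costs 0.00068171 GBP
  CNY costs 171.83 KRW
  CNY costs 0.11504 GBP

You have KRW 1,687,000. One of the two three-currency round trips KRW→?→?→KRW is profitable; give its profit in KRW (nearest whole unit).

Profitable loop is KRW → GBP → CNY → KRW:
KRW 1,687,000 × 0.00068171 = GBP 1,150.04
GBP 1,150.04 ÷ 0.11504 = CNY 9,996.91
CNY 9,996.91 × 171.83 = KRW 1,717,769
Profit = KRW 1,717,769 − KRW 1,687,000

Profit: KRW 30,769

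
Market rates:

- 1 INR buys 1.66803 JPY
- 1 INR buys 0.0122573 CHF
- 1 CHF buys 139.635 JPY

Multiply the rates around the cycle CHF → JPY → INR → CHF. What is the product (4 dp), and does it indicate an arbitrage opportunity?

1.0261 (arbitrage exists)

Around CHF → JPY → INR → CHF: 1 × 139.635 ÷ 1.66803 × 0.0122573 = 1.026090
Product > 1; profitable direction is CHF → JPY → INR → CHF.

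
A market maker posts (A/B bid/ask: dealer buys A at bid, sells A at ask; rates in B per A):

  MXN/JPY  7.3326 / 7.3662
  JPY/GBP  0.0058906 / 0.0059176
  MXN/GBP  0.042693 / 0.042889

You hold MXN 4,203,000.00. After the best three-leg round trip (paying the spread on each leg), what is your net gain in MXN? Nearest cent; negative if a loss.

Best loop MXN → JPY → GBP → MXN:
MXN 4,203,000.00 × 7.3326 (sell MXN at bid) = JPY 30,818,918
JPY 30,818,918 × 0.0058906 (sell JPY at bid) = GBP 181,541.92
GBP 181,541.92 ÷ 0.042889 (buy MXN at ask) = MXN 4,232,831.66

Net profit: MXN 29,831.66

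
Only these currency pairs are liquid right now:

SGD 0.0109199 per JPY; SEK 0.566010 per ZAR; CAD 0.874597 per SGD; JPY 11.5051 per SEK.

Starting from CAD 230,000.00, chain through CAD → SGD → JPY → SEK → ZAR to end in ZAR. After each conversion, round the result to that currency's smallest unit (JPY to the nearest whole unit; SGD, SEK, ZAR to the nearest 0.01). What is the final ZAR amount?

CAD 230,000.00 ÷ 0.874597 = SGD 262,978.26
SGD 262,978.26 ÷ 0.0109199 = JPY 24,082,479
JPY 24,082,479 ÷ 11.5051 = SEK 2,093,200.32
SEK 2,093,200.32 ÷ 0.566010 = ZAR 3,698,168.44

ZAR 3,698,168.44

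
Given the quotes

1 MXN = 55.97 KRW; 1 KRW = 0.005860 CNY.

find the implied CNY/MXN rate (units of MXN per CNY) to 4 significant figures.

1 CNY ÷ 0.005860 = 170.648 KRW
170.648 KRW ÷ 55.97 = 3.04893 MXN

CNY/MXN = 3.049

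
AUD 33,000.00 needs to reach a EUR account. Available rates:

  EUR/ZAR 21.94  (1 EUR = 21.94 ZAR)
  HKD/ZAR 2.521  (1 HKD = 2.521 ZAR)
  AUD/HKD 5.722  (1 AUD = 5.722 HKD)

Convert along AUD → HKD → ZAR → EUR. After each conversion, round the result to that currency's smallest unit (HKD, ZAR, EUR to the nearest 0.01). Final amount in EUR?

EUR 21,696.92

AUD 33,000.00 × 5.722 = HKD 188,826.00
HKD 188,826.00 × 2.521 = ZAR 476,030.35
ZAR 476,030.35 ÷ 21.94 = EUR 21,696.92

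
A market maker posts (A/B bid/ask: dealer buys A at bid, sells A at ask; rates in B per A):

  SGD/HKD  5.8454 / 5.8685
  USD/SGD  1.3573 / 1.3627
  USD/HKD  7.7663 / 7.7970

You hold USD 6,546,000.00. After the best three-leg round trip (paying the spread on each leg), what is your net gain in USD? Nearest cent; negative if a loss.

Net profit: USD 114,986.46

Best loop USD → SGD → HKD → USD:
USD 6,546,000.00 × 1.3573 (sell USD at bid) = SGD 8,884,885.80
SGD 8,884,885.80 × 5.8454 (sell SGD at bid) = HKD 51,935,711.46
HKD 51,935,711.46 ÷ 7.7970 (buy USD at ask) = USD 6,660,986.46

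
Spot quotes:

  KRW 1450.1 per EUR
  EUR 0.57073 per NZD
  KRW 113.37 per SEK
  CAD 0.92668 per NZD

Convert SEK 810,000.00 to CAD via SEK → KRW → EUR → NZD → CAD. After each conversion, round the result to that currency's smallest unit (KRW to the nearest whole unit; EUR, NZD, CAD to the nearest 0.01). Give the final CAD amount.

SEK 810,000.00 × 113.37 = KRW 91,829,700
KRW 91,829,700 ÷ 1450.1 = EUR 63,326.46
EUR 63,326.46 ÷ 0.57073 = NZD 110,956.95
NZD 110,956.95 × 0.92668 = CAD 102,821.59

CAD 102,821.59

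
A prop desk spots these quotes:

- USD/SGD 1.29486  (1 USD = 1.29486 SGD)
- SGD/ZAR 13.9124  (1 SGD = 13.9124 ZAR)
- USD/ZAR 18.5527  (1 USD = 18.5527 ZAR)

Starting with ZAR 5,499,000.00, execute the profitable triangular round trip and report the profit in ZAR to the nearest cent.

Profitable loop is ZAR → SGD → USD → ZAR:
ZAR 5,499,000.00 ÷ 13.9124 = SGD 395,258.91
SGD 395,258.91 ÷ 1.29486 = USD 305,252.23
USD 305,252.23 × 18.5527 = ZAR 5,663,253.09
Profit = ZAR 5,663,253.09 − ZAR 5,499,000.00

Profit: ZAR 164,253.09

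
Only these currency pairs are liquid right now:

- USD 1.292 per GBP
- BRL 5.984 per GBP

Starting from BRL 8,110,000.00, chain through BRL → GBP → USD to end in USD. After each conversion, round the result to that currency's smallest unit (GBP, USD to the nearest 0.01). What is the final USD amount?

BRL 8,110,000.00 ÷ 5.984 = GBP 1,355,280.75
GBP 1,355,280.75 × 1.292 = USD 1,751,022.73

USD 1,751,022.73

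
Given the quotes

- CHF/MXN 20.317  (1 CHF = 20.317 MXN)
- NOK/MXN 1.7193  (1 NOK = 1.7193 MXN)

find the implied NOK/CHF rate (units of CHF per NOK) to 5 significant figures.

1 NOK × 1.7193 = 1.7193 MXN
1.7193 MXN ÷ 20.317 = 0.0846237 CHF

NOK/CHF = 0.084624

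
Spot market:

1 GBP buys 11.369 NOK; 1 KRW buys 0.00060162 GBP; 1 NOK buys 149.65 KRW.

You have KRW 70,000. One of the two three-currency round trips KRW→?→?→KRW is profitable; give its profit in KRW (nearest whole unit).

Profit: KRW 1,651

Profitable loop is KRW → GBP → NOK → KRW:
KRW 70,000 × 0.00060162 = GBP 42.11
GBP 42.11 × 11.369 = NOK 478.79
NOK 478.79 × 149.65 = KRW 71,651
Profit = KRW 71,651 − KRW 70,000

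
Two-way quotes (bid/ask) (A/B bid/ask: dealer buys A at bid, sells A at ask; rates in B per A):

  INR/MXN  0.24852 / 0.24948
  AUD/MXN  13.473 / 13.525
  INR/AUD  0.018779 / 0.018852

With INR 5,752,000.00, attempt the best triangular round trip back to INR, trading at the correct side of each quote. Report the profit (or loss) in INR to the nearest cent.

Best loop INR → AUD → MXN → INR:
INR 5,752,000.00 × 0.018779 (sell INR at bid) = AUD 108,016.81
AUD 108,016.81 × 13.473 (sell AUD at bid) = MXN 1,455,310.45
MXN 1,455,310.45 ÷ 0.24948 (buy INR at ask) = INR 5,833,375.24

Net profit: INR 81,375.24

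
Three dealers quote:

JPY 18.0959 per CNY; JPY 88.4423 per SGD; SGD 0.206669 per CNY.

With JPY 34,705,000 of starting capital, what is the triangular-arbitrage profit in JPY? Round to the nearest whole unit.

Profit: JPY 349,779

Profitable loop is JPY → CNY → SGD → JPY:
JPY 34,705,000 ÷ 18.0959 = CNY 1,917,837.74
CNY 1,917,837.74 × 0.206669 = SGD 396,357.61
SGD 396,357.61 × 88.4423 = JPY 35,054,779
Profit = JPY 35,054,779 − JPY 34,705,000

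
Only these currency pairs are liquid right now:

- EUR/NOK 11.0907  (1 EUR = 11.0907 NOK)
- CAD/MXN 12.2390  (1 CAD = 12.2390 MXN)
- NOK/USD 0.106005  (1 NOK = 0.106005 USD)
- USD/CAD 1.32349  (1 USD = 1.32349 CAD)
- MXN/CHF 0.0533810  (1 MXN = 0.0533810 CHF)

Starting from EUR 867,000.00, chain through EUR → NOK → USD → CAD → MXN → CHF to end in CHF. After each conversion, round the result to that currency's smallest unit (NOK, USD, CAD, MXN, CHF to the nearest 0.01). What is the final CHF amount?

EUR 867,000.00 × 11.0907 = NOK 9,615,636.90
NOK 9,615,636.90 × 0.106005 = USD 1,019,305.59
USD 1,019,305.59 × 1.32349 = CAD 1,349,040.76
CAD 1,349,040.76 × 12.2390 = MXN 16,510,909.86
MXN 16,510,909.86 × 0.0533810 = CHF 881,368.88

CHF 881,368.88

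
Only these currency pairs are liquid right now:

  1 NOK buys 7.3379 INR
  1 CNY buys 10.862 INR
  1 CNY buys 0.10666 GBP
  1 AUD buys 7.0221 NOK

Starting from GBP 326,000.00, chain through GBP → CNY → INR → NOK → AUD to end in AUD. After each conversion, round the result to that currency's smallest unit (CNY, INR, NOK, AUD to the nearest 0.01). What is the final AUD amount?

GBP 326,000.00 ÷ 0.10666 = CNY 3,056,441.03
CNY 3,056,441.03 × 10.862 = INR 33,199,062.47
INR 33,199,062.47 ÷ 7.3379 = NOK 4,524,327.46
NOK 4,524,327.46 ÷ 7.0221 = AUD 644,298.35

AUD 644,298.35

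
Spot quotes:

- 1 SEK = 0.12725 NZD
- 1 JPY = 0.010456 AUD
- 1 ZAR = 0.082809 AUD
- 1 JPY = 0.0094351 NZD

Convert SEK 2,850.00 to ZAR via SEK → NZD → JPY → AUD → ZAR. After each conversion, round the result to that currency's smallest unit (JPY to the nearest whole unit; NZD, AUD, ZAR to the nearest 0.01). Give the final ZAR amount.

ZAR 4,853.34

SEK 2,850.00 × 0.12725 = NZD 362.66
NZD 362.66 ÷ 0.0094351 = JPY 38,437
JPY 38,437 × 0.010456 = AUD 401.90
AUD 401.90 ÷ 0.082809 = ZAR 4,853.34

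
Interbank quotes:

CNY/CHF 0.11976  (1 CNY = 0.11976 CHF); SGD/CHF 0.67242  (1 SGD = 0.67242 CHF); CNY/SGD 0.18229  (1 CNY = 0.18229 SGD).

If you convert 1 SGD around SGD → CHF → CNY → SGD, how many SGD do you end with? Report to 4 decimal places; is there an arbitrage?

1.0235 (arbitrage exists)

Around SGD → CHF → CNY → SGD: 1 × 0.67242 ÷ 0.11976 × 0.18229 = 1.023509
Product > 1; profitable direction is SGD → CHF → CNY → SGD.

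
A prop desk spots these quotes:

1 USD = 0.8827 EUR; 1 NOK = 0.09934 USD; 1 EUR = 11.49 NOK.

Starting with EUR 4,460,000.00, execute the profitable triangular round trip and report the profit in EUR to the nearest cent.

Profit: EUR 33,576.81

Profitable loop is EUR → NOK → USD → EUR:
EUR 4,460,000.00 × 11.49 = NOK 51,245,400.00
NOK 51,245,400.00 × 0.09934 = USD 5,090,718.04
USD 5,090,718.04 × 0.8827 = EUR 4,493,576.81
Profit = EUR 4,493,576.81 − EUR 4,460,000.00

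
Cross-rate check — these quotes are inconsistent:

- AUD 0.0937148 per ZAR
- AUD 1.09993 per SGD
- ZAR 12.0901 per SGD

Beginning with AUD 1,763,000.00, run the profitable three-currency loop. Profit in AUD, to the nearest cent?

Profit: AUD 53,039.71

Profitable loop is AUD → SGD → ZAR → AUD:
AUD 1,763,000.00 ÷ 1.09993 = SGD 1,602,829.27
SGD 1,602,829.27 × 12.0901 = ZAR 19,378,366.17
ZAR 19,378,366.17 × 0.0937148 = AUD 1,816,039.71
Profit = AUD 1,816,039.71 − AUD 1,763,000.00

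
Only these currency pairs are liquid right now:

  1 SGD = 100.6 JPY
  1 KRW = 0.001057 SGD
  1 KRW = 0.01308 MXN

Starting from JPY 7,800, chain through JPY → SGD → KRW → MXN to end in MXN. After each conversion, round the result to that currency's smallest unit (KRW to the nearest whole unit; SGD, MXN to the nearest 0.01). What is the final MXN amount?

MXN 959.40

JPY 7,800 ÷ 100.6 = SGD 77.53
SGD 77.53 ÷ 0.001057 = KRW 73,349
KRW 73,349 × 0.01308 = MXN 959.40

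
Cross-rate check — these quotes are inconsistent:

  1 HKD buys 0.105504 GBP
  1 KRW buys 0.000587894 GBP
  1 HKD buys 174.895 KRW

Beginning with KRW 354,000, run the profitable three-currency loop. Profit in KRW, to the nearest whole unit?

Profitable loop is KRW → HKD → GBP → KRW:
KRW 354,000 ÷ 174.895 = HKD 2,024.07
HKD 2,024.07 × 0.105504 = GBP 213.55
GBP 213.55 ÷ 0.000587894 = KRW 363,242
Profit = KRW 363,242 − KRW 354,000

Profit: KRW 9,242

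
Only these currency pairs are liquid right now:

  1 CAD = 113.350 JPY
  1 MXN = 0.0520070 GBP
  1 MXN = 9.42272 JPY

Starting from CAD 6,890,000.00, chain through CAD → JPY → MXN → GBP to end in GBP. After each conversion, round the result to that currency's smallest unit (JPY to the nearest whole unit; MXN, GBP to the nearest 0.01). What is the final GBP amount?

GBP 4,310,486.24

CAD 6,890,000.00 × 113.350 = JPY 780,981,500
JPY 780,981,500 ÷ 9.42272 = MXN 82,882,808.79
MXN 82,882,808.79 × 0.0520070 = GBP 4,310,486.24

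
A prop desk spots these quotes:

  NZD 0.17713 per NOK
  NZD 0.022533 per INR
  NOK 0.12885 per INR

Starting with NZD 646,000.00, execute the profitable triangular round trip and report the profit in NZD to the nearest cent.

Profit: NZD 8,319.78

Profitable loop is NZD → INR → NOK → NZD:
NZD 646,000.00 ÷ 0.022533 = INR 28,669,063.15
INR 28,669,063.15 × 0.12885 = NOK 3,694,008.79
NOK 3,694,008.79 × 0.17713 = NZD 654,319.78
Profit = NZD 654,319.78 − NZD 646,000.00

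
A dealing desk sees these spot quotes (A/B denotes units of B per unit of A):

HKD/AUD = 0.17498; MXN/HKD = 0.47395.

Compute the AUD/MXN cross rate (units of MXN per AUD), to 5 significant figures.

AUD/MXN = 12.058

1 AUD ÷ 0.17498 = 5.71494 HKD
5.71494 HKD ÷ 0.47395 = 12.0581 MXN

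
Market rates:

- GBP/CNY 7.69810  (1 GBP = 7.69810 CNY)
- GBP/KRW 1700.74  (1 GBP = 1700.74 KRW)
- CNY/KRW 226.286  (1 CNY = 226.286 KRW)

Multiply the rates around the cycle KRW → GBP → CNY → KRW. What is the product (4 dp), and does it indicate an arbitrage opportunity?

1.0242 (arbitrage exists)

Around KRW → GBP → CNY → KRW: 1 ÷ 1700.74 × 7.69810 × 226.286 = 1.024244
Product > 1; profitable direction is KRW → GBP → CNY → KRW.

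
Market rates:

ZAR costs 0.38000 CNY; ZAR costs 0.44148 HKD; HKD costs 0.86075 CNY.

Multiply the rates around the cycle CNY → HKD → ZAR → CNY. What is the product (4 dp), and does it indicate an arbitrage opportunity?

1.0000 (no arbitrage)

Around CNY → HKD → ZAR → CNY: 1 ÷ 0.86075 ÷ 0.44148 × 0.38000 = 0.999990
Product ≈ 1 (deviation 0.001%, within rounding noise).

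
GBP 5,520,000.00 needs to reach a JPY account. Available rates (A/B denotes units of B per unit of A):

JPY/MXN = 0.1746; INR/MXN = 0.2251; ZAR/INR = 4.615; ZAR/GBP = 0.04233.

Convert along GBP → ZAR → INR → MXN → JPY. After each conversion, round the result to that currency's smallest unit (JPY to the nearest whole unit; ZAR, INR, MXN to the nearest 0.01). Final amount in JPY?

JPY 775,878,594

GBP 5,520,000.00 ÷ 0.04233 = ZAR 130,403,968.82
ZAR 130,403,968.82 × 4.615 = INR 601,814,316.10
INR 601,814,316.10 × 0.2251 = MXN 135,468,402.55
MXN 135,468,402.55 ÷ 0.1746 = JPY 775,878,594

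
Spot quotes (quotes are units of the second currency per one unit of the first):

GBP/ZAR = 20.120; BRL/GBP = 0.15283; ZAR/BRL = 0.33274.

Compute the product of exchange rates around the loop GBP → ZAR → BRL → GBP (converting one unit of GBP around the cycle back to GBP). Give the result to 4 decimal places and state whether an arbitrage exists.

Around GBP → ZAR → BRL → GBP: 1 × 20.120 × 0.33274 × 0.15283 = 1.023155
Product > 1; profitable direction is GBP → ZAR → BRL → GBP.

1.0232 (arbitrage exists)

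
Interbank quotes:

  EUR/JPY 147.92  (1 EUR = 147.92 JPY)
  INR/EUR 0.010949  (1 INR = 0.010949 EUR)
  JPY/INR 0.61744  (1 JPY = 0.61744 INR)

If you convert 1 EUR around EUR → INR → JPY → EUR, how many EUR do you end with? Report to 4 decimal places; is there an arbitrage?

Around EUR → INR → JPY → EUR: 1 ÷ 0.010949 ÷ 0.61744 ÷ 147.92 = 1.000009
Product ≈ 1 (deviation 0.001%, within rounding noise).

1.0000 (no arbitrage)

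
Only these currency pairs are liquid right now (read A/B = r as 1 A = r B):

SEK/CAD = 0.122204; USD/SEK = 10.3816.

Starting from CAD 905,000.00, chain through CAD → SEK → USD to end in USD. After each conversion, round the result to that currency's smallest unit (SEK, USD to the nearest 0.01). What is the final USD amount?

CAD 905,000.00 ÷ 0.122204 = SEK 7,405,649.57
SEK 7,405,649.57 ÷ 10.3816 = USD 713,343.76

USD 713,343.76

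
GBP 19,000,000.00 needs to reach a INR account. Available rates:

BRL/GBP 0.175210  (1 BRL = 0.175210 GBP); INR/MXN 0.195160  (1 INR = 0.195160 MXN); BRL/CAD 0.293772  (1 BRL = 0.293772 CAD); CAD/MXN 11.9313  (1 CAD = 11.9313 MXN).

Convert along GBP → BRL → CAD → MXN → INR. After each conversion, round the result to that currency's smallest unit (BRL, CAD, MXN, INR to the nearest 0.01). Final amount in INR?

INR 1,947,610,321.74

GBP 19,000,000.00 ÷ 0.175210 = BRL 108,441,299.01
BRL 108,441,299.01 × 0.293772 = CAD 31,857,017.29
CAD 31,857,017.29 × 11.9313 = MXN 380,095,630.39
MXN 380,095,630.39 ÷ 0.195160 = INR 1,947,610,321.74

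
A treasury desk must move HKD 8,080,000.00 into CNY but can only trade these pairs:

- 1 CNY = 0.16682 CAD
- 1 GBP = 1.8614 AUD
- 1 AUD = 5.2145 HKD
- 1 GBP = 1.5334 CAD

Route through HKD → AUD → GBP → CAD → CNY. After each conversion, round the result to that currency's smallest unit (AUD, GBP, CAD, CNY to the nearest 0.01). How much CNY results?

HKD 8,080,000.00 ÷ 5.2145 = AUD 1,549,525.36
AUD 1,549,525.36 ÷ 1.8614 = GBP 832,451.57
GBP 832,451.57 × 1.5334 = CAD 1,276,481.24
CAD 1,276,481.24 ÷ 0.16682 = CNY 7,651,847.74

CNY 7,651,847.74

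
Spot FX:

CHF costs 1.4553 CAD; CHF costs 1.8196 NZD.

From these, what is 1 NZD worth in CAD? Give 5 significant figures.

NZD/CAD = 0.79979

1 NZD ÷ 1.8196 = 0.549571 CHF
0.549571 CHF × 1.4553 = 0.799791 CAD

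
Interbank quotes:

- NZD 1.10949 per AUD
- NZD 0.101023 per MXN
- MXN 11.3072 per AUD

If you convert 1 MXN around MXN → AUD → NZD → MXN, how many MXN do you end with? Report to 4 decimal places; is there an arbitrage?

0.9713 (arbitrage exists)

Around MXN → AUD → NZD → MXN: 1 ÷ 11.3072 × 1.10949 ÷ 0.101023 = 0.971288
Product < 1; profitable direction is MXN → NZD → AUD → MXN.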